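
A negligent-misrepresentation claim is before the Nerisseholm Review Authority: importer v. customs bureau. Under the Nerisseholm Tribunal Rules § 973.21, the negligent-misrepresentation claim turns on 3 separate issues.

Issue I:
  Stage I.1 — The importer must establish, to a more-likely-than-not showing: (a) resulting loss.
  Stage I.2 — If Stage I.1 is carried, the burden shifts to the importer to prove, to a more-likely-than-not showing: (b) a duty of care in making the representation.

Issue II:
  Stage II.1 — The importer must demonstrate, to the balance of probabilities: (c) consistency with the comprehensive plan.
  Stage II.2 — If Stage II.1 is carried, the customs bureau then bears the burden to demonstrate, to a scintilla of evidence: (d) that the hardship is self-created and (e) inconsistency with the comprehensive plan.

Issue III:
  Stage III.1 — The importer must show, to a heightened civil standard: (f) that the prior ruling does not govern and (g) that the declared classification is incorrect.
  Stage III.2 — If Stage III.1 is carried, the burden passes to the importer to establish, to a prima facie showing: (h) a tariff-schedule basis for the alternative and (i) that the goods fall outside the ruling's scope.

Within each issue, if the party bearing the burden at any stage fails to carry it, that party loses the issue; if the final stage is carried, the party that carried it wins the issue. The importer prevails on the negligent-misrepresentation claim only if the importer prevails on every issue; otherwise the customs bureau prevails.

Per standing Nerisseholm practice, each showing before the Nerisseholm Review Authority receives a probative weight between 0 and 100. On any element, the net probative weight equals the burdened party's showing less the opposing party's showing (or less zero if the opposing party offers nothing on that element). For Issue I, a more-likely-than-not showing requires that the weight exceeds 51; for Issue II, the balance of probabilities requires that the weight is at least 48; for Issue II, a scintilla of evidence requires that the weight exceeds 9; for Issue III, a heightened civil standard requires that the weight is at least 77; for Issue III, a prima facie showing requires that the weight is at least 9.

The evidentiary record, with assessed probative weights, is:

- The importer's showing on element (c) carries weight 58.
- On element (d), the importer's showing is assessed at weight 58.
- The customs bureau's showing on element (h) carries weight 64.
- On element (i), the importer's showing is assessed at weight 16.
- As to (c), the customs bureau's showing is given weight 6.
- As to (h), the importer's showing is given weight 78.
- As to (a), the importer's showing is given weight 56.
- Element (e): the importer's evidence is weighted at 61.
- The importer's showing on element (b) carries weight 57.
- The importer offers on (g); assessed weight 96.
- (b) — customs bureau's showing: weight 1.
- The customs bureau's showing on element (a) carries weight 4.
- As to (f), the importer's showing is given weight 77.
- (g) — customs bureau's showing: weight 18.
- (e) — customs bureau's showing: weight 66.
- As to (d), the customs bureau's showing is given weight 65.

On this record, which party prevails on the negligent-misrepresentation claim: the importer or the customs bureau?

importer

— Issue I —
Stage I.1 (importer, a more-likely-than-not showing, weight exceeds 51): (a) net 56−4=52 > 51 — meets.
  All elements met. The importer retains the burden for Stage I.2.
Stage I.2 (importer, a more-likely-than-not showing, weight exceeds 51): (b) net 57−1=56 > 51 — meets.
  Stage I.2 carried; the final stage is satisfied.
Every stage carried; the importer prevails on this issue.
— Issue II —
Stage II.1 (importer, the balance of probabilities, weight is at least 48): (c) net 58−6=52 ≥ 48 — meets.
  Stage II.1 carried; the burden shifts to the customs bureau.
Stage II.2 (customs bureau, a scintilla of evidence, weight exceeds 9): (d) net 65−58=7 ≤ 9 — fails; (e) net 66−61=5 ≤ 9 — fails.
  Stage II.2 not carried; the customs bureau fails its burden.
So the importer prevails on this issue.
— Issue III —
At Stage III.1 the importer must meet a heightened civil standard (weight is at least 77): on (f) the weight is 77, which does reach 77, so (f) meets the standard; on (g) the weight is 96 less the opposing 18 gives net 78, which does reach 77, so (g) meets the standard.
  All elements met. The importer retains the burden for Stage III.2.
At Stage III.2 the importer must meet a prima facie showing (weight is at least 9): on (h) the weight is 78 less the opposing 64 gives net 14, ≥ 9, so (h) meets the standard; on (i) the weight is 16, ≥ 9, so (i) meets the standard.
  The importer carries the last stage.
With every stage satisfied, the importer prevails on this issue.
Per-issue: Issue I → importer; Issue II → importer; Issue III → importer. The importer must prevail on every issue; overall, the importer prevails.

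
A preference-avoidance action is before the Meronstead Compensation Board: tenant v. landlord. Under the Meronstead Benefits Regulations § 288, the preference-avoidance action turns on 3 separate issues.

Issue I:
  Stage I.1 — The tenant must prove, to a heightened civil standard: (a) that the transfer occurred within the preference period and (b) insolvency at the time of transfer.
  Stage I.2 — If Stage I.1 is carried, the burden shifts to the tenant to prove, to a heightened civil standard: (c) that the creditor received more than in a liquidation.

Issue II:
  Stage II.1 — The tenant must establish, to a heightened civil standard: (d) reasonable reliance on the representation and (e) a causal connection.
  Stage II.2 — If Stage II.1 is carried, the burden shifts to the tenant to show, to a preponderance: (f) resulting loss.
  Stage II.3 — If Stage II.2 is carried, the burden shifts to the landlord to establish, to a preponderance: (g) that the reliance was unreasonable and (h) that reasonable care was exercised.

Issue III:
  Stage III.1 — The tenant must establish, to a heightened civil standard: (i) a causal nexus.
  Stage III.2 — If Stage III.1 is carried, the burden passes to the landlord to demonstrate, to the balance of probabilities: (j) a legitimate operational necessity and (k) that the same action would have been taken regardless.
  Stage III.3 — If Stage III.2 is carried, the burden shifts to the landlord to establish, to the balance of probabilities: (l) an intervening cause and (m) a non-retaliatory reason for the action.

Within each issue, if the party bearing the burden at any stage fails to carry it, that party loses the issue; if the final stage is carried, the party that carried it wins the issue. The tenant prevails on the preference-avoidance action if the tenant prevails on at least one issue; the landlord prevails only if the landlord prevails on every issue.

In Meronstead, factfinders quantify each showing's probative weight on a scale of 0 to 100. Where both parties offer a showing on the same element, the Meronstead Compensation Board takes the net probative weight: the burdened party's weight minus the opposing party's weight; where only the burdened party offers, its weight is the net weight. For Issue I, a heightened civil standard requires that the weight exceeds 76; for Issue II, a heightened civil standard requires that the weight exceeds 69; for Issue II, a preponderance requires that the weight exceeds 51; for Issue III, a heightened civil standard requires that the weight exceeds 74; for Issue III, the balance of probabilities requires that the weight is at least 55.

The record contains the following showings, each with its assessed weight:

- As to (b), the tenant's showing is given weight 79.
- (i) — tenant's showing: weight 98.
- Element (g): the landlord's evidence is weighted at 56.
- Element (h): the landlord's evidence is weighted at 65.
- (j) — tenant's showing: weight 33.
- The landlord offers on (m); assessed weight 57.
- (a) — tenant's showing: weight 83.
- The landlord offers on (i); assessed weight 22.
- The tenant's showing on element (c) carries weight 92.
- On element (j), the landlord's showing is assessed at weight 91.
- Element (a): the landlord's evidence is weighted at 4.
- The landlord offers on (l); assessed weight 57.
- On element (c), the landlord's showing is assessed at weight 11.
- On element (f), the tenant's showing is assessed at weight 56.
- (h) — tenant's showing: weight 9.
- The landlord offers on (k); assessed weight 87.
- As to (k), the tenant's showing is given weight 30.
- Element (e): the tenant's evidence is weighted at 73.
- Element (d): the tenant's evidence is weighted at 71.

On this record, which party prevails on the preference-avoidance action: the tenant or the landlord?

tenant

— Issue I —
At Stage I.1 the tenant must meet a heightened civil standard (weight exceeds 76): on (a) the weight is 83 less the opposing 4 gives net 79, which does exceed 76, so (a) meets the standard; on (b) the weight is 79, > 76, so (b) meets the standard.
  Stage I.1 carried; the burden remains with the tenant.
At Stage I.2 the tenant must meet a heightened civil standard (weight exceeds 76): on (c) the weight is 92 less the opposing 11 gives net 81, which does exceed 76, so (c) meets the standard.
  Stage I.2 carried; the final stage is satisfied.
With every stage satisfied, the tenant prevails on this issue.
— Issue II —
Stage II.1 (tenant, a heightened civil standard, weight exceeds 69): (d) 71 > 69 — meets; (e) 73 > 69 — meets.
  All elements met. The tenant retains the burden for Stage II.2.
Stage II.2 (tenant, a preponderance, weight exceeds 51): (f) 56 > 51 — meets.
  Stage II.2 is satisfied; the onus moves to the landlord.
Stage II.3 (landlord, a preponderance, weight exceeds 51): (g) 56 > 51 — meets; (h) net 65−9=56 > 51 — meets.
  Stage II.3 carried; the final stage is satisfied.
Every stage carried; the landlord prevails on this issue.
— Issue III —
Stage III.1 (tenant, a heightened civil standard, weight exceeds 74): (i) net 98−22=76 > 74 — meets.
  Stage III.1 carried; the burden shifts to the landlord.
Stage III.2 (landlord, the balance of probabilities, weight is at least 55): (j) net 91−33=58 ≥ 55 — meets; (k) net 87−30=57 ≥ 55 — meets.
  All elements met. The landlord retains the burden for Stage III.3.
Stage III.3 (landlord, the balance of probabilities, weight is at least 55): (l) 57 ≥ 55 — meets; (m) 57 ≥ 55 — meets.
  All elements met at the final stage.
With every stage satisfied, the landlord prevails on this issue.
Per-issue: Issue I → tenant; Issue II → landlord; Issue III → landlord. The tenant must prevail on at least one issue; overall, the tenant prevails.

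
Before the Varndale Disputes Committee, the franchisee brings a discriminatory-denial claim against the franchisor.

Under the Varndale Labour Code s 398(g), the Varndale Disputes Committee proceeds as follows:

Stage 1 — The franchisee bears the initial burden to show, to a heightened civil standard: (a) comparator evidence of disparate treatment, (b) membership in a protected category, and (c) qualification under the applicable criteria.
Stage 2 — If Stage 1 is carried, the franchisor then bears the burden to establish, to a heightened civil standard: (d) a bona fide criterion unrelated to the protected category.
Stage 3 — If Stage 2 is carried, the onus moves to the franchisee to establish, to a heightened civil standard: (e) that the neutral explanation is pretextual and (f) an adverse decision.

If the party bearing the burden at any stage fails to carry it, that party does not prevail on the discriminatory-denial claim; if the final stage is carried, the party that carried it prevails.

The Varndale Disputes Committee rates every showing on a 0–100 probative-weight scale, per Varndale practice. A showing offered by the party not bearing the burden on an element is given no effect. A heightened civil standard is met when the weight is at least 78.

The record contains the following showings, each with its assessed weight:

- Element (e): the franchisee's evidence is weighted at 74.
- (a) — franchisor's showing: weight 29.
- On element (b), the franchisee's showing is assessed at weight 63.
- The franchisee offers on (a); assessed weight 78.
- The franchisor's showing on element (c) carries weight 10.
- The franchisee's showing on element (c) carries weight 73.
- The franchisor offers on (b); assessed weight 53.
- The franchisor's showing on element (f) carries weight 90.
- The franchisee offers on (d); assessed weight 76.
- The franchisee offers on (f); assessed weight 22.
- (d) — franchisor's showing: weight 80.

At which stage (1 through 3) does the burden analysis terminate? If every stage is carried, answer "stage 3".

stage 1

At Stage 1 the franchisee must meet a heightened civil standard (weight is at least 78): on (a) the weight is 78 (the franchisor's 29 is given no effect), ≥ 78, so (a) meets the standard; on (b) the weight is 63 (the franchisor's 53 is given no effect), < 78, so (b) does not meet the standard; on (c) the weight is 73 (the franchisor's 10 is given no effect), < 78, so (c) does not meet the standard.
  Stage 1 not carried; the franchisee fails its burden.
So the franchisor prevails.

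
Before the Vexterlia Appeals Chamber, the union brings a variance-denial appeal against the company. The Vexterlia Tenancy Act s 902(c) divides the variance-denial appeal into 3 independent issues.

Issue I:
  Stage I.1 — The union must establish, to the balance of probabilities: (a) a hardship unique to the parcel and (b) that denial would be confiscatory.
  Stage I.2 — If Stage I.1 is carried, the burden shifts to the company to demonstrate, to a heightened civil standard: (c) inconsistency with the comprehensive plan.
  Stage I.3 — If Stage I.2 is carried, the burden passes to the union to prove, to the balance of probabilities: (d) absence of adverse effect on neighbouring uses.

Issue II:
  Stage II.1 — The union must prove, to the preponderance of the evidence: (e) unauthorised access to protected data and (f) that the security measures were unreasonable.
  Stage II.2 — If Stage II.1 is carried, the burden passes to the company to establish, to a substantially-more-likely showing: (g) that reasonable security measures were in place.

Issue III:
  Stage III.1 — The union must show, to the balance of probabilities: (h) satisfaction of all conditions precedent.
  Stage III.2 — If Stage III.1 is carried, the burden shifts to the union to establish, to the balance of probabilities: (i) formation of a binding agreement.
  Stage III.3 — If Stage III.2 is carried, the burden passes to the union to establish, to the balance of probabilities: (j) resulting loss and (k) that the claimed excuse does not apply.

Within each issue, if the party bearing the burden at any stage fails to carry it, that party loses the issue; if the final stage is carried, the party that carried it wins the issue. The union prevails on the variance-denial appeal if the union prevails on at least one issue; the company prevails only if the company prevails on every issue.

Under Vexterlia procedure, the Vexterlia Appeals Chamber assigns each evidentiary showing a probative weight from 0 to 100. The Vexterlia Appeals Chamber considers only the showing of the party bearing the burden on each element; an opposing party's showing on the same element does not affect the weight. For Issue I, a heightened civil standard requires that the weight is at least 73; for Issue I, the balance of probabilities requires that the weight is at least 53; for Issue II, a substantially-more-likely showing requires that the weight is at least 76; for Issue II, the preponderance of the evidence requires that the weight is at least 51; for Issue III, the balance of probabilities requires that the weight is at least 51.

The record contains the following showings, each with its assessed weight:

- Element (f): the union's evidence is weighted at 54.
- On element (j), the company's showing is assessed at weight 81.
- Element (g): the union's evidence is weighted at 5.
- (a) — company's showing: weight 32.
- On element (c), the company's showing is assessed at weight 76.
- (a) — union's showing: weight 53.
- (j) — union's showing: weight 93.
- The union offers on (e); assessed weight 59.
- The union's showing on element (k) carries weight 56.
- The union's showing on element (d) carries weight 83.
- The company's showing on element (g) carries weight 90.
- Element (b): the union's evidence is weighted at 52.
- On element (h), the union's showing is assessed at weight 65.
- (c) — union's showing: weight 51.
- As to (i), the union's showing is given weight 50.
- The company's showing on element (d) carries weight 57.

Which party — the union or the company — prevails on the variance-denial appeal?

— Issue I —
At Stage I.1 the union must meet the balance of probabilities (weight is at least 53): on (a) the weight is 53 (the company's 32 is given no effect), ≥ 53, so (a) meets the standard; on (b) the weight is 52, which does not reach 53, so (b) does not meet the standard.
  Not every element is met, so the union fails to carry Stage I.1.
The company prevails on this issue.
— Issue II —
Stage II.1 (union, the preponderance of the evidence, weight is at least 51): (e) 59 ≥ 51 — meets; (f) 54 ≥ 51 — meets.
  Stage II.1 is satisfied; the onus moves to the company.
Stage II.2 (company, a substantially-more-likely showing, weight is at least 76): (g) 90 (union's 5 disregarded) ≥ 76 — meets.
  The company carries the last stage.
Every stage carried; the company prevails on this issue.
— Issue III —
At Stage III.1 the union must meet the balance of probabilities (weight is at least 51): on (h) the weight is 65, which does reach 51, so (h) meets the standard.
  Stage III.1 is satisfied; the union continues to bear the burden.
At Stage III.2 the union must meet the balance of probabilities (weight is at least 51): on (i) the weight is 50, which does not reach 51, so (i) does not meet the standard.
  The union does not carry Stage III.2.
The company prevails on this issue.
Per-issue: Issue I → company; Issue II → company; Issue III → company. The union must prevail on at least one issue; overall, the company prevails.

company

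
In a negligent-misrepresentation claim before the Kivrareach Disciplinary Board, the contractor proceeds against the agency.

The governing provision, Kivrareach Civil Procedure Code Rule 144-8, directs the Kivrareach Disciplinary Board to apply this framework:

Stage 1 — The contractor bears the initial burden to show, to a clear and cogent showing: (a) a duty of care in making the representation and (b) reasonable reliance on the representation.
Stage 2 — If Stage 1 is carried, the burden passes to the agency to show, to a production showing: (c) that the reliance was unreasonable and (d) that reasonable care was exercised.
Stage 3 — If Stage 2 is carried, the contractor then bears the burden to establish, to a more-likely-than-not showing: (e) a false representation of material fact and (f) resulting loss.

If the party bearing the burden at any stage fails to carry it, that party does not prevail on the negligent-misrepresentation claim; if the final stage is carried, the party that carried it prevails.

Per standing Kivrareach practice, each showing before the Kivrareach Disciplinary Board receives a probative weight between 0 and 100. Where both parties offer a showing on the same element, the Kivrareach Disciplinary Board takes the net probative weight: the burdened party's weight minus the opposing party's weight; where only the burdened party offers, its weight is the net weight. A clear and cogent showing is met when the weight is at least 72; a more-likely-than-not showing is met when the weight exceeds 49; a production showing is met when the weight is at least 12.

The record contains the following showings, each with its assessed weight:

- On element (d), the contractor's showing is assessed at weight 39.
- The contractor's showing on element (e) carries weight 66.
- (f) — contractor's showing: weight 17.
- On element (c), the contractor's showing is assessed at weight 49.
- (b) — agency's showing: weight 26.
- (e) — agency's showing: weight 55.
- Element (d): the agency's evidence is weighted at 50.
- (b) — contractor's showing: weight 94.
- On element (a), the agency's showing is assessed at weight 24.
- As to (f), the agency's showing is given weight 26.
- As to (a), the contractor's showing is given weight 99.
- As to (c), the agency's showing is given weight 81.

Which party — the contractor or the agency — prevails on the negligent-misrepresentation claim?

agency

At Stage 1 the contractor must meet a clear and cogent showing (weight is at least 72): on (a) the weight is 99 less the opposing 24 gives net 75, which does reach 72, so (a) meets the standard; on (b) the weight is 94 less the opposing 26 gives net 68, which does not reach 72, so (b) does not meet the standard.
  Stage 1 not carried; the contractor fails its burden.
The agency prevails.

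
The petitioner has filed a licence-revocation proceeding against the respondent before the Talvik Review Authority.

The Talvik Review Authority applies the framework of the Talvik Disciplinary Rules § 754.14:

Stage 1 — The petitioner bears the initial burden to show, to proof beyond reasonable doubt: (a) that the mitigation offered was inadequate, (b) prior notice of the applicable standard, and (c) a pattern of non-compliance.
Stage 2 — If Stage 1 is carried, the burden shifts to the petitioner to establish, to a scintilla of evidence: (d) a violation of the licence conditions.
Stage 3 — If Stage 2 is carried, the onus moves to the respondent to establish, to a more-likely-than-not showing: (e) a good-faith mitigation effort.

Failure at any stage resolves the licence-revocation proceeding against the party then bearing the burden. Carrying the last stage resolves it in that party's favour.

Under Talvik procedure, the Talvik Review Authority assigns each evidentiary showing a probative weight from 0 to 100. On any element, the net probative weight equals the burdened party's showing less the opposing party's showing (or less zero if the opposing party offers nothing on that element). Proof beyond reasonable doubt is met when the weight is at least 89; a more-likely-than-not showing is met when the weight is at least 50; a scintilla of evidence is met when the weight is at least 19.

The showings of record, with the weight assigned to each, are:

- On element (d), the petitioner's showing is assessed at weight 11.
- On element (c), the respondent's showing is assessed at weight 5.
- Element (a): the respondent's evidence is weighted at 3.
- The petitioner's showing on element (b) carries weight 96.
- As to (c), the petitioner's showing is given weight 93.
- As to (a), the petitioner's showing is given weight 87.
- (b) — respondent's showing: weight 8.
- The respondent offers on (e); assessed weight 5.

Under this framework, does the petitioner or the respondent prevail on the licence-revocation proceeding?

respondent

Stage 1 — burden on petitioner; standard: proof beyond reasonable doubt (weight is at least 89).
    (a): 87 − 3 = 84 < 89 [not met]
    (b): 96 − 8 = 88 < 89 [not met]
    (c): 93 − 5 = 88 < 89 [not met]
  Not every element is met, so the petitioner fails to carry Stage 1.
The analysis ends at Stage 1; the respondent prevails.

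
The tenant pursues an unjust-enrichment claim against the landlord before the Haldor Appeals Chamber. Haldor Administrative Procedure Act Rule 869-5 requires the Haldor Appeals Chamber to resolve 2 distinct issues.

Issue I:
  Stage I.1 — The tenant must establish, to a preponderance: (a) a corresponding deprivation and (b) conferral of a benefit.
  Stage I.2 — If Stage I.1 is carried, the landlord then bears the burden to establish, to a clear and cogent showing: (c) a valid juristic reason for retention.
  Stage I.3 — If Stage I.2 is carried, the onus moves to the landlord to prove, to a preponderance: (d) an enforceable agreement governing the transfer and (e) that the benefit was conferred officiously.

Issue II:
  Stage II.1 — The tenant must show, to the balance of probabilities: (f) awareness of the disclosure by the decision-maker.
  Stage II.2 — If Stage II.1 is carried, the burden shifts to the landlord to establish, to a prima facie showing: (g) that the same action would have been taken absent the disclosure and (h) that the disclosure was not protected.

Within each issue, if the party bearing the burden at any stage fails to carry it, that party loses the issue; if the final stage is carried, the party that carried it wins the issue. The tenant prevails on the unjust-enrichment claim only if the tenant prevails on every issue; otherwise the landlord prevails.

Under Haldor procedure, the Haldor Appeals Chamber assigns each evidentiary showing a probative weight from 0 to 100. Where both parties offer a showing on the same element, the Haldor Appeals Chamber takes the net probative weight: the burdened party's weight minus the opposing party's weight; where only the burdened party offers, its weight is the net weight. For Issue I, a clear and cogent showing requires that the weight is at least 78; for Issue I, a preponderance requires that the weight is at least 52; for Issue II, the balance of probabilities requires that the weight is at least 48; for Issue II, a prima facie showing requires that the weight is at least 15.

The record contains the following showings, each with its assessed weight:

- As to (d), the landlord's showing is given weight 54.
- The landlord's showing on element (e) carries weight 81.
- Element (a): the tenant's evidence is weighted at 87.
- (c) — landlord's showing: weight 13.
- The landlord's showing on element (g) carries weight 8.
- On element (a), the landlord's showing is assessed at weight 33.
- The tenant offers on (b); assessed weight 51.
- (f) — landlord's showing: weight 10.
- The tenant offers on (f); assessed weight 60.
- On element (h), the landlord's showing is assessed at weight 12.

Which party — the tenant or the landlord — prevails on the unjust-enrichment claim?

— Issue I —
Stage I.1 (tenant, a preponderance, weight is at least 52): (a) net 87−33=54 ≥ 52 — meets; (b) 51 < 52 — fails.
  The tenant does not carry Stage I.1.
So the landlord prevails on this issue.
— Issue II —
Stage II.1 (tenant, the balance of probabilities, weight is at least 48): (f) net 60−10=50 ≥ 48 — meets.
  Stage II.1 carried; the burden shifts to the landlord.
Stage II.2 (landlord, a prima facie showing, weight is at least 15): (g) 8 < 15 — fails; (h) 12 < 15 — fails.
  Not every element is met, so the landlord fails to carry Stage II.2.
The analysis ends at Stage II.2; the tenant prevails on this issue.
Per-issue: Issue I → landlord; Issue II → tenant. The tenant must prevail on every issue; overall, the landlord prevails.

landlord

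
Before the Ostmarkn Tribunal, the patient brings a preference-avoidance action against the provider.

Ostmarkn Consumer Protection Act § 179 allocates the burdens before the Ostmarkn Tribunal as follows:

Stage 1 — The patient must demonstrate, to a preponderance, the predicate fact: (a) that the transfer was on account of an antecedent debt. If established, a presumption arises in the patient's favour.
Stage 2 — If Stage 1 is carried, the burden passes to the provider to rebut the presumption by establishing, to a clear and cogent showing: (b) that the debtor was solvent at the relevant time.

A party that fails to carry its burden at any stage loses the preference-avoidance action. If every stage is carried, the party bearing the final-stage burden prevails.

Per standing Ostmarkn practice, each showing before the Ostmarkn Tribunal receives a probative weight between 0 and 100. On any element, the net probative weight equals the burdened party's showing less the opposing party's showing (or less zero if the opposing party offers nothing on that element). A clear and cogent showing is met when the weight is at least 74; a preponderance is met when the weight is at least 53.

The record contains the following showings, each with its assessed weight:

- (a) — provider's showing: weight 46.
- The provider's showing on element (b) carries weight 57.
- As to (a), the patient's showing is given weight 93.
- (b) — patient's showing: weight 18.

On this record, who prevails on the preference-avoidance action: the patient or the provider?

provider

Stage 1 — burden on patient; standard: a preponderance (weight is at least 53).
    (a): 93 − 46 = 47 < 53 [not met]
  Stage 1 not carried; the patient fails its burden.
The analysis ends at Stage 1; the provider prevails.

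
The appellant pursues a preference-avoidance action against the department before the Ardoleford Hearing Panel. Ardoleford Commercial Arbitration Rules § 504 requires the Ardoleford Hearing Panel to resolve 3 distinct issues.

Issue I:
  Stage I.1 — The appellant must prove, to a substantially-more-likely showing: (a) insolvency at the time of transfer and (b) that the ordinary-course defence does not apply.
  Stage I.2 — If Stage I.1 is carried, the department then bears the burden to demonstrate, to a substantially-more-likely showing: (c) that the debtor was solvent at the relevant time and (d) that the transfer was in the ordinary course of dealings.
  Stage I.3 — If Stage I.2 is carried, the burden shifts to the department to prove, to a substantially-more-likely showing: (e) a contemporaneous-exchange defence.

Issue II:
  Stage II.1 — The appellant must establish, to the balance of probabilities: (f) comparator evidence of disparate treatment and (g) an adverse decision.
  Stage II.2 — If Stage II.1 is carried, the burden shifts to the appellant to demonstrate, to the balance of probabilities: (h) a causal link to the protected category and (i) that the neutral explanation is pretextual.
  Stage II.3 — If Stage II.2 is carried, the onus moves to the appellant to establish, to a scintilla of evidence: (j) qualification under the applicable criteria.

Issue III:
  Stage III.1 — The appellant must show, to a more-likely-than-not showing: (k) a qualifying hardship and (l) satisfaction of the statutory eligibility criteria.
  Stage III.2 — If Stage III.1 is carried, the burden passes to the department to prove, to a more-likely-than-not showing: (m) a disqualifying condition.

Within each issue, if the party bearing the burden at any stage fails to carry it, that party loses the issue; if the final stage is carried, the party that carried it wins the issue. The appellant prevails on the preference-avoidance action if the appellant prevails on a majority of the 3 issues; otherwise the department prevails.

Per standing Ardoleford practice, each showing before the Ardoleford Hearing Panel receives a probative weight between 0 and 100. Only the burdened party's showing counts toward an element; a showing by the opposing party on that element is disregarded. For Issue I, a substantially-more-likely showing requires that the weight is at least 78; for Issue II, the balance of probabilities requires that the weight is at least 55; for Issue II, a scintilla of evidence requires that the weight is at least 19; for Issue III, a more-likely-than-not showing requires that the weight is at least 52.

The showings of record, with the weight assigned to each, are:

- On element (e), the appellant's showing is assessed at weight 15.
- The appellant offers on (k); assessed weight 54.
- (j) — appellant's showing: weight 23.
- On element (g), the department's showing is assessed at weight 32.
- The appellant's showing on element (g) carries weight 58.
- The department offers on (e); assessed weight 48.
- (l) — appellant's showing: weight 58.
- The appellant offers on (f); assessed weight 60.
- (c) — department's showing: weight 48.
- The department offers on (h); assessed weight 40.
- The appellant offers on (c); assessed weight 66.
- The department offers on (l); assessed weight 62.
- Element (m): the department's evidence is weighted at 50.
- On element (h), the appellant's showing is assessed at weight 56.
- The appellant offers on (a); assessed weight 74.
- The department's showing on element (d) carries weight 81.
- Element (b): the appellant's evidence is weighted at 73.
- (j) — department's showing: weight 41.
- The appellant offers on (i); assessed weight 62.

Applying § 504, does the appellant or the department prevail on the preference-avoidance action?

appellant

— Issue I —
At Stage I.1 the appellant must meet a substantially-more-likely showing (weight is at least 78): on (a) the weight is 74, which does not reach 78, so (a) does not meet the standard; on (b) the weight is 73, < 78, so (b) does not meet the standard.
  Not every element is met, so the appellant fails to carry Stage I.1.
The department prevails on this issue.
— Issue II —
At Stage II.1 the appellant must meet the balance of probabilities (weight is at least 55): on (f) the weight is 60, ≥ 55, so (f) meets the standard; on (g) the weight is 58 (the department's 32 is given no effect), ≥ 55, so (g) meets the standard.
  Stage II.1 is satisfied; the appellant continues to bear the burden.
At Stage II.2 the appellant must meet the balance of probabilities (weight is at least 55): on (h) the weight is 56 (the department's 40 is given no effect), which does reach 55, so (h) meets the standard; on (i) the weight is 62, which does reach 55, so (i) meets the standard.
  Stage II.2 carried; the burden remains with the appellant.
At Stage II.3 the appellant must meet a scintilla of evidence (weight is at least 19): on (j) the weight is 23 (the department's 41 is given no effect), which does reach 19, so (j) meets the standard.
  The appellant carries the last stage.
All stages carried — the appellant prevails on this issue.
— Issue III —
Stage III.1 — burden on appellant; standard: a more-likely-than-not showing (weight is at least 52).
    (k): 54 ≥ 52 [met]
    (l): 58 (department's 62 disregarded) ≥ 52 [met]
  Stage III.1 is satisfied; the onus moves to the department.
Stage III.2 — burden on department; standard: a more-likely-than-not showing (weight is at least 52).
    (m): 50 < 52 [not met]
  Stage III.2 not carried; the department fails its burden.
So the appellant prevails on this issue.
Per-issue: Issue I → department; Issue II → appellant; Issue III → appellant. The appellant must prevail on a majority of issues; overall, the appellant prevails.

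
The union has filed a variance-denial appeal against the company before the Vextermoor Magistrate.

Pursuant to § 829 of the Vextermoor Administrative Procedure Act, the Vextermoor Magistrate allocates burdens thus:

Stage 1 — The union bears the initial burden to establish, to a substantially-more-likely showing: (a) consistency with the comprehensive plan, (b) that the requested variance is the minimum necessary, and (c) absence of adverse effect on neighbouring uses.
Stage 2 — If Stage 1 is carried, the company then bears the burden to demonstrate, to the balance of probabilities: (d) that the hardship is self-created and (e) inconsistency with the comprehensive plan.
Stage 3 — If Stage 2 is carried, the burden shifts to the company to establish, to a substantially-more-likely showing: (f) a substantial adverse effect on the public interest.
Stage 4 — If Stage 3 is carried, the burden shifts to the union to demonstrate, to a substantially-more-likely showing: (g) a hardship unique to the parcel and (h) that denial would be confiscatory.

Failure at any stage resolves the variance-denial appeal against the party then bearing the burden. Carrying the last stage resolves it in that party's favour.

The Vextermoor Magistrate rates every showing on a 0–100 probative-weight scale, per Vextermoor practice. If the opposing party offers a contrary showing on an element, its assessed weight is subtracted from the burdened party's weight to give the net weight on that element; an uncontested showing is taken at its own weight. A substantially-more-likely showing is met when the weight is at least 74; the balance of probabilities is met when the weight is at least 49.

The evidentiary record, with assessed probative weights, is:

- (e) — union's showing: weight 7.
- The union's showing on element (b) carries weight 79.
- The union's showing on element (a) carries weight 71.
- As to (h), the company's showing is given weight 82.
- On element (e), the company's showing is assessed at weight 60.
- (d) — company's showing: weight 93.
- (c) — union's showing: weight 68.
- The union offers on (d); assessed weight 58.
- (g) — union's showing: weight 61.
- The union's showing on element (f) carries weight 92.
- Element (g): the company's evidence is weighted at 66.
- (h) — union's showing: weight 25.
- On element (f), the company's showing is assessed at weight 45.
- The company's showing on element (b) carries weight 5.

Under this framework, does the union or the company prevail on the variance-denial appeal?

Stage 1 — burden on union; standard: a substantially-more-likely showing (weight is at least 74).
    (a): 71 < 74 [not met]
    (b): 79 − 5 = 74 ≥ 74 [met]
    (c): 68 < 74 [not met]
  Not every element is met, so the union fails to carry Stage 1.
The company prevails.

company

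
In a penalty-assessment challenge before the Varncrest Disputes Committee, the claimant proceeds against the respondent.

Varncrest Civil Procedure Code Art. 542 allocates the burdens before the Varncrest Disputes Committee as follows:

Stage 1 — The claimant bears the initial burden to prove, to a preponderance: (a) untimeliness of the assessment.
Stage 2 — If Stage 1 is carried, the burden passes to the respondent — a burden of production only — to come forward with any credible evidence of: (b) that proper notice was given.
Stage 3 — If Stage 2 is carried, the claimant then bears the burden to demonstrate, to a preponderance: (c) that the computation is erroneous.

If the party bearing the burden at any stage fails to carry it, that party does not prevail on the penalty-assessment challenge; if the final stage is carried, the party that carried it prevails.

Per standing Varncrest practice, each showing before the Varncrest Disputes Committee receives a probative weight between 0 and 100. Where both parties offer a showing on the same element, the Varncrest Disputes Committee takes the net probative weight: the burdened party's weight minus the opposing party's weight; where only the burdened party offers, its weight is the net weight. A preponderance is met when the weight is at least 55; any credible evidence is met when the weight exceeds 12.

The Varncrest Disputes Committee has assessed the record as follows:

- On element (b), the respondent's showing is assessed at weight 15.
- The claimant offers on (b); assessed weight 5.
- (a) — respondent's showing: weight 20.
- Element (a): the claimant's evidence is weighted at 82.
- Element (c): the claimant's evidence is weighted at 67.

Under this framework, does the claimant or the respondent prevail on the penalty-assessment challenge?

Stage 1 (claimant, a preponderance, weight is at least 55): (a) net 82−20=62 ≥ 55 — meets.
  Stage 1 carried; the burden shifts to the respondent.
Stage 2 (respondent, any credible evidence, weight exceeds 12): (b) net 15−5=10 ≤ 12 — fails.
  Not every element is met, so the respondent fails to carry Stage 2.
So the claimant prevails.

claimant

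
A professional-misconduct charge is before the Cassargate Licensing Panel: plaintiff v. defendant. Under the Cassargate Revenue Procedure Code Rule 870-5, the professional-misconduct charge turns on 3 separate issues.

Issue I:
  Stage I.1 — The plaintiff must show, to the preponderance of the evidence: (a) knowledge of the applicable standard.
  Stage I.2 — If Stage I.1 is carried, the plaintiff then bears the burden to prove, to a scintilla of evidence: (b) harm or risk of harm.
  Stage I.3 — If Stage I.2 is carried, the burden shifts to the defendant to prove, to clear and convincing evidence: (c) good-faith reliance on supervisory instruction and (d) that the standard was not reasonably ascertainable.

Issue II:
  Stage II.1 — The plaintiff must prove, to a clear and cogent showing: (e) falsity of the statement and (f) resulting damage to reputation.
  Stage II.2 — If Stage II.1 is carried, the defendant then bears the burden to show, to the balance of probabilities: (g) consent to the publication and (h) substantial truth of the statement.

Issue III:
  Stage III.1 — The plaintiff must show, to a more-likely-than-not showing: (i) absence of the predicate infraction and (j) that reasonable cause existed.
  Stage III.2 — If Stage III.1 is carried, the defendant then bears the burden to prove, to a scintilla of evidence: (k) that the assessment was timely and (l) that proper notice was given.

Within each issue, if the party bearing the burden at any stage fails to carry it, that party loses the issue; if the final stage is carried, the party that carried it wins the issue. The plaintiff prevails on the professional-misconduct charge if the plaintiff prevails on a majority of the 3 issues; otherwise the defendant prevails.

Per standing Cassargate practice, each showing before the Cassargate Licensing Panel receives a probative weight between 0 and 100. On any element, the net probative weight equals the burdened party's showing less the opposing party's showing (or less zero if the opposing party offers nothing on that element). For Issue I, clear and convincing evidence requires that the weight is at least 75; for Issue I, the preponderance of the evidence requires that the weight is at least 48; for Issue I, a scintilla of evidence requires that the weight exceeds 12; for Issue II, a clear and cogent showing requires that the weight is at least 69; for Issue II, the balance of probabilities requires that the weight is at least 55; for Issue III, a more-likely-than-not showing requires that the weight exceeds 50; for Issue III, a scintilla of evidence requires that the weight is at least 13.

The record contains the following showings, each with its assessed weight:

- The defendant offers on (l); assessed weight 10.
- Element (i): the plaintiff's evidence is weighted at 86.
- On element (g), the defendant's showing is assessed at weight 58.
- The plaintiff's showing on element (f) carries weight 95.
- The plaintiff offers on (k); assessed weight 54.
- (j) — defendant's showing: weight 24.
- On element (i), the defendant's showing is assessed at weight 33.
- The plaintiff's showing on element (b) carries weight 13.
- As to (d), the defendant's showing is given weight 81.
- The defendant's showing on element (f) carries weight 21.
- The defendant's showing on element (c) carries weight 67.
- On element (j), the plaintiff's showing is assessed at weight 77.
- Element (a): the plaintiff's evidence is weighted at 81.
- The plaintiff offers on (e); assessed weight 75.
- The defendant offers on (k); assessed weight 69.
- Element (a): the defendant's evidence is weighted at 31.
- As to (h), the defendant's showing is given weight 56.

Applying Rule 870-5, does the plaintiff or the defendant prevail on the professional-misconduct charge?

plaintiff

— Issue I —
At Stage I.1 the plaintiff must meet the preponderance of the evidence (weight is at least 48): on (a) the weight is 81 less the opposing 31 gives net 50, ≥ 48, so (a) meets the standard.
  Stage I.1 carried; the burden remains with the plaintiff.
At Stage I.2 the plaintiff must meet a scintilla of evidence (weight exceeds 12): on (b) the weight is 13, which does exceed 12, so (b) meets the standard.
  Stage I.2 is satisfied; the onus moves to the defendant.
At Stage I.3 the defendant must meet clear and convincing evidence (weight is at least 75): on (c) the weight is 67, < 75, so (c) does not meet the standard; on (d) the weight is 81, ≥ 75, so (d) meets the standard.
  Not every element is met, so the defendant fails to carry Stage I.3.
The plaintiff prevails on this issue.
— Issue II —
At Stage II.1 the plaintiff must meet a clear and cogent showing (weight is at least 69): on (e) the weight is 75, ≥ 69, so (e) meets the standard; on (f) the weight is 95 less the opposing 21 gives net 74, ≥ 69, so (f) meets the standard.
  All elements met. The burden passes to the defendant.
At Stage II.2 the defendant must meet the balance of probabilities (weight is at least 55): on (g) the weight is 58, which does reach 55, so (g) meets the standard; on (h) the weight is 56, which does reach 55, so (h) meets the standard.
  All elements met at the final stage.
Every stage carried; the defendant prevails on this issue.
— Issue III —
At Stage III.1 the plaintiff must meet a more-likely-than-not showing (weight exceeds 50): on (i) the weight is 86 less the opposing 33 gives net 53, > 50, so (i) meets the standard; on (j) the weight is 77 less the opposing 24 gives net 53, > 50, so (j) meets the standard.
  All elements met. The burden passes to the defendant.
At Stage III.2 the defendant must meet a scintilla of evidence (weight is at least 13): on (k) the weight is 69 less the opposing 54 gives net 15, ≥ 13, so (k) meets the standard; on (l) the weight is 10, which does not reach 13, so (l) does not meet the standard.
  The defendant does not carry Stage III.2.
The analysis ends at Stage III.2; the plaintiff prevails on this issue.
Per-issue: Issue I → plaintiff; Issue II → defendant; Issue III → plaintiff. The plaintiff must prevail on a majority of issues; overall, the plaintiff prevails.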